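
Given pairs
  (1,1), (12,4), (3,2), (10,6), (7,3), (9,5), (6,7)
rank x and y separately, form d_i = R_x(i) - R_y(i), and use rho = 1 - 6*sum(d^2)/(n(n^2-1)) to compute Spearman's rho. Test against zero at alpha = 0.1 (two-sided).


Step 1: Rank x and y separately (midranks; no ties here).
rank(x): 1->1, 12->7, 3->2, 10->6, 7->4, 9->5, 6->3
rank(y): 1->1, 4->4, 2->2, 6->6, 3->3, 5->5, 7->7
Step 2: d_i = R_x(i) - R_y(i); compute d_i^2.
  (1-1)^2=0, (7-4)^2=9, (2-2)^2=0, (6-6)^2=0, (4-3)^2=1, (5-5)^2=0, (3-7)^2=16
sum(d^2) = 26.
Step 3: rho = 1 - 6*26 / (7*(7^2 - 1)) = 1 - 156/336 = 0.535714.
Step 4: Under H0, t = rho * sqrt((n-2)/(1-rho^2)) = 1.4186 ~ t(5).
Step 5: Two-sided p-value from the t-distribution with 5 df = 0.215217.
Step 6: alpha = 0.1. fail to reject H0.

rho = 0.5357, p = 0.215217, fail to reject H0 at alpha = 0.1.


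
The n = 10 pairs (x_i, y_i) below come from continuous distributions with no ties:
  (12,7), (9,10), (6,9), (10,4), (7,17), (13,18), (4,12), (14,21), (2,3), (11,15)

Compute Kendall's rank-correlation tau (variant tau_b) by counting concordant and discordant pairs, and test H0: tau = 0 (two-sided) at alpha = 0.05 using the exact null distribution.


Step 1: Enumerate the 45 unordered pairs (i,j) with i<j and classify each by sign(x_j-x_i) * sign(y_j-y_i).
  (1,2):dx=-3,dy=+3->D; (1,3):dx=-6,dy=+2->D; (1,4):dx=-2,dy=-3->C; (1,5):dx=-5,dy=+10->D
  (1,6):dx=+1,dy=+11->C; (1,7):dx=-8,dy=+5->D; (1,8):dx=+2,dy=+14->C; (1,9):dx=-10,dy=-4->C
  (1,10):dx=-1,dy=+8->D; (2,3):dx=-3,dy=-1->C; (2,4):dx=+1,dy=-6->D; (2,5):dx=-2,dy=+7->D
  (2,6):dx=+4,dy=+8->C; (2,7):dx=-5,dy=+2->D; (2,8):dx=+5,dy=+11->C; (2,9):dx=-7,dy=-7->C
  (2,10):dx=+2,dy=+5->C; (3,4):dx=+4,dy=-5->D; (3,5):dx=+1,dy=+8->C; (3,6):dx=+7,dy=+9->C
  (3,7):dx=-2,dy=+3->D; (3,8):dx=+8,dy=+12->C; (3,9):dx=-4,dy=-6->C; (3,10):dx=+5,dy=+6->C
  (4,5):dx=-3,dy=+13->D; (4,6):dx=+3,dy=+14->C; (4,7):dx=-6,dy=+8->D; (4,8):dx=+4,dy=+17->C
  (4,9):dx=-8,dy=-1->C; (4,10):dx=+1,dy=+11->C; (5,6):dx=+6,dy=+1->C; (5,7):dx=-3,dy=-5->C
  (5,8):dx=+7,dy=+4->C; (5,9):dx=-5,dy=-14->C; (5,10):dx=+4,dy=-2->D; (6,7):dx=-9,dy=-6->C
  (6,8):dx=+1,dy=+3->C; (6,9):dx=-11,dy=-15->C; (6,10):dx=-2,dy=-3->C; (7,8):dx=+10,dy=+9->C
  (7,9):dx=-2,dy=-9->C; (7,10):dx=+7,dy=+3->C; (8,9):dx=-12,dy=-18->C; (8,10):dx=-3,dy=-6->C
  (9,10):dx=+9,dy=+12->C
Step 2: C = 32, D = 13, total pairs = 45.
Step 3: tau = (C - D)/(n(n-1)/2) = (32 - 13)/45 = 0.422222.
Step 4: Exact two-sided p-value (enumerate n! = 3628800 permutations of y under H0): p = 0.108313.
Step 5: alpha = 0.05. fail to reject H0.

tau_b = 0.4222 (C=32, D=13), p = 0.108313, fail to reject H0.


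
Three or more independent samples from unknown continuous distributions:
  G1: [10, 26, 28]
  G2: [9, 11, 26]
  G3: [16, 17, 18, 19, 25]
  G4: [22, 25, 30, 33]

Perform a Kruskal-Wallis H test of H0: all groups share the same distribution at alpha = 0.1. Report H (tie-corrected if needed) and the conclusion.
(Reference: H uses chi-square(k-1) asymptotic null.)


Step 1: Combine all N = 15 observations and assign midranks.
sorted (value, group, rank): (9,G2,1), (10,G1,2), (11,G2,3), (16,G3,4), (17,G3,5), (18,G3,6), (19,G3,7), (22,G4,8), (25,G3,9.5), (25,G4,9.5), (26,G1,11.5), (26,G2,11.5), (28,G1,13), (30,G4,14), (33,G4,15)
Step 2: Sum ranks within each group.
R_1 = 26.5 (n_1 = 3)
R_2 = 15.5 (n_2 = 3)
R_3 = 31.5 (n_3 = 5)
R_4 = 46.5 (n_4 = 4)
Step 3: H = 12/(N(N+1)) * sum(R_i^2/n_i) - 3(N+1)
     = 12/(15*16) * (26.5^2/3 + 15.5^2/3 + 31.5^2/5 + 46.5^2/4) - 3*16
     = 0.050000 * 1053.18 - 48
     = 4.658958.
Step 4: Ties present; correction factor C = 1 - 12/(15^3 - 15) = 0.996429. Corrected H = 4.658958 / 0.996429 = 4.675657.
Step 5: Under H0, H ~ chi^2(3); p-value = 0.197147.
Step 6: alpha = 0.1. fail to reject H0.

H = 4.6757, df = 3, p = 0.197147, fail to reject H0.


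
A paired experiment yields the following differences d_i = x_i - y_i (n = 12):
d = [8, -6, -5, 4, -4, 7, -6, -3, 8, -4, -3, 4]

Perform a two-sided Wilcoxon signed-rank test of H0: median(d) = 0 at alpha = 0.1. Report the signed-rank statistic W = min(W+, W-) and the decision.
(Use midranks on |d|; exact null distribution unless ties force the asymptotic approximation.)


Step 1: Drop any zero differences (none here) and take |d_i|.
|d| = [8, 6, 5, 4, 4, 7, 6, 3, 8, 4, 3, 4]
Step 2: Midrank |d_i| (ties get averaged ranks).
ranks: |8|->11.5, |6|->8.5, |5|->7, |4|->4.5, |4|->4.5, |7|->10, |6|->8.5, |3|->1.5, |8|->11.5, |4|->4.5, |3|->1.5, |4|->4.5
Step 3: Attach original signs; sum ranks with positive sign and with negative sign.
W+ = 11.5 + 4.5 + 10 + 11.5 + 4.5 = 42
W- = 8.5 + 7 + 4.5 + 8.5 + 1.5 + 4.5 + 1.5 = 36
(Check: W+ + W- = 78 should equal n(n+1)/2 = 78.)
Step 4: Test statistic W = min(W+, W-) = 36.
Step 5: Ties in |d|, so use the tie-corrected normal approximation.
        E[W] = n(n+1)/4 = 12*13/4 = 39.
        Tie groups: |d|=3 (t=2), |d|=4 (t=4), |d|=6 (t=2), |d|=8 (t=2); sum(t^3 - t) = 78.
        Var[W] = n(n+1)(2n+1)/24 - sum(t^3-t)/48 = 3900/24 - 78/48 = 160.875.
        z = (W - E[W]) / sqrt(Var[W]) = (36 - 39) / 12.6837 = -0.2365.
        Two-sided p = 2*Phi(z) = 0.813025.
Step 6: alpha = 0.1. fail to reject H0.

W+ = 42, W- = 36, W = min = 36, p = 0.813025, fail to reject H0.


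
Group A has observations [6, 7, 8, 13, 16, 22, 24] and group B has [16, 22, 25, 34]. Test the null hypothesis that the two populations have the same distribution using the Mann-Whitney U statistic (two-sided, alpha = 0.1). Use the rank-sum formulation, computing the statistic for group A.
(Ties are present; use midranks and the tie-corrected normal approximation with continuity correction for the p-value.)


Step 1: Combine and sort all 11 observations; assign midranks.
sorted (value, group): (6,X), (7,X), (8,X), (13,X), (16,X), (16,Y), (22,X), (22,Y), (24,X), (25,Y), (34,Y)
ranks: 6->1, 7->2, 8->3, 13->4, 16->5.5, 16->5.5, 22->7.5, 22->7.5, 24->9, 25->10, 34->11
Step 2: Rank sum for X: R1 = 1 + 2 + 3 + 4 + 5.5 + 7.5 + 9 = 32.
Step 3: U_X = R1 - n1(n1+1)/2 = 32 - 7*8/2 = 32 - 28 = 4.
       U_Y = n1*n2 - U_X = 28 - 4 = 24.
Step 4: Ties are present, so use the tie-corrected normal approximation (with continuity correction) for the p-value.
Step 5: p-value = 0.071302; compare to alpha = 0.1. reject H0.

U_X = 4, p = 0.071302, reject H0 at alpha = 0.1.


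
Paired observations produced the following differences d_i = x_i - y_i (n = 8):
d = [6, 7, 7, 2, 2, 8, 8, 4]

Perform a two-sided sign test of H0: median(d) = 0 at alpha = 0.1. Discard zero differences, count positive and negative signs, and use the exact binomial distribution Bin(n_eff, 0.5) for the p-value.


Step 1: Discard zero differences. Original n = 8; n_eff = number of nonzero differences = 8.
Nonzero differences (with sign): +6, +7, +7, +2, +2, +8, +8, +4
Step 2: Count signs: positive = 8, negative = 0.
Step 3: Under H0: P(positive) = 0.5, so the number of positives S ~ Bin(8, 0.5).
Step 4: Two-sided exact p-value = sum of Bin(8,0.5) probabilities at or below the observed probability = 0.007812.
Step 5: alpha = 0.1. reject H0.

n_eff = 8, pos = 8, neg = 0, p = 0.007812, reject H0.


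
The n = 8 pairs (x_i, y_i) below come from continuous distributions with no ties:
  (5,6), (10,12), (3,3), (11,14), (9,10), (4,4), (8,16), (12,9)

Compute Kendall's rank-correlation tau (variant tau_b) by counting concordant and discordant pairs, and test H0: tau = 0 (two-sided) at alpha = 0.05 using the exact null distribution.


Step 1: Enumerate the 28 unordered pairs (i,j) with i<j and classify each by sign(x_j-x_i) * sign(y_j-y_i).
  (1,2):dx=+5,dy=+6->C; (1,3):dx=-2,dy=-3->C; (1,4):dx=+6,dy=+8->C; (1,5):dx=+4,dy=+4->C
  (1,6):dx=-1,dy=-2->C; (1,7):dx=+3,dy=+10->C; (1,8):dx=+7,dy=+3->C; (2,3):dx=-7,dy=-9->C
  (2,4):dx=+1,dy=+2->C; (2,5):dx=-1,dy=-2->C; (2,6):dx=-6,dy=-8->C; (2,7):dx=-2,dy=+4->D
  (2,8):dx=+2,dy=-3->D; (3,4):dx=+8,dy=+11->C; (3,5):dx=+6,dy=+7->C; (3,6):dx=+1,dy=+1->C
  (3,7):dx=+5,dy=+13->C; (3,8):dx=+9,dy=+6->C; (4,5):dx=-2,dy=-4->C; (4,6):dx=-7,dy=-10->C
  (4,7):dx=-3,dy=+2->D; (4,8):dx=+1,dy=-5->D; (5,6):dx=-5,dy=-6->C; (5,7):dx=-1,dy=+6->D
  (5,8):dx=+3,dy=-1->D; (6,7):dx=+4,dy=+12->C; (6,8):dx=+8,dy=+5->C; (7,8):dx=+4,dy=-7->D
Step 2: C = 21, D = 7, total pairs = 28.
Step 3: tau = (C - D)/(n(n-1)/2) = (21 - 7)/28 = 0.500000.
Step 4: Exact two-sided p-value (enumerate n! = 40320 permutations of y under H0): p = 0.108681.
Step 5: alpha = 0.05. fail to reject H0.

tau_b = 0.5000 (C=21, D=7), p = 0.108681, fail to reject H0.


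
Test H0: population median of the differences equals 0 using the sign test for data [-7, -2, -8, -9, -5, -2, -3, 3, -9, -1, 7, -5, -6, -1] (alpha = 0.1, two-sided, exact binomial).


Step 1: Discard zero differences. Original n = 14; n_eff = number of nonzero differences = 14.
Nonzero differences (with sign): -7, -2, -8, -9, -5, -2, -3, +3, -9, -1, +7, -5, -6, -1
Step 2: Count signs: positive = 2, negative = 12.
Step 3: Under H0: P(positive) = 0.5, so the number of positives S ~ Bin(14, 0.5).
Step 4: Two-sided exact p-value = sum of Bin(14,0.5) probabilities at or below the observed probability = 0.012939.
Step 5: alpha = 0.1. reject H0.

n_eff = 14, pos = 2, neg = 12, p = 0.012939, reject H0.


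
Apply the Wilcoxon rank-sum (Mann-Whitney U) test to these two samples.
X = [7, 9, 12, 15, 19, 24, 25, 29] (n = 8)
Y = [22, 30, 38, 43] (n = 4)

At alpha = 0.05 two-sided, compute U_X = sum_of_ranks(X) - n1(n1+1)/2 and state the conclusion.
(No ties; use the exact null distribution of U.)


Step 1: Combine and sort all 12 observations; assign midranks.
sorted (value, group): (7,X), (9,X), (12,X), (15,X), (19,X), (22,Y), (24,X), (25,X), (29,X), (30,Y), (38,Y), (43,Y)
ranks: 7->1, 9->2, 12->3, 15->4, 19->5, 22->6, 24->7, 25->8, 29->9, 30->10, 38->11, 43->12
Step 2: Rank sum for X: R1 = 1 + 2 + 3 + 4 + 5 + 7 + 8 + 9 = 39.
Step 3: U_X = R1 - n1(n1+1)/2 = 39 - 8*9/2 = 39 - 36 = 3.
       U_Y = n1*n2 - U_X = 32 - 3 = 29.
Step 4: No ties, so the exact null distribution of U (based on enumerating the C(12,8) = 495 equally likely rank assignments) gives the two-sided p-value.
Step 5: p-value = 0.028283; compare to alpha = 0.05. reject H0.

U_X = 3, p = 0.028283, reject H0 at alpha = 0.05.


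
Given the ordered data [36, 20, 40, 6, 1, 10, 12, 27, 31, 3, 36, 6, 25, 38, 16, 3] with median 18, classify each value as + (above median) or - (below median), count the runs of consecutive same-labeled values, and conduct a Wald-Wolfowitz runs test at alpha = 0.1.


Step 1: Compute median = 18; label A = above, B = below.
Labels in order: AAABBBBAABABAABB  (n_A = 8, n_B = 8)
Step 2: Count runs R = 8.
Step 3: Under H0 (random ordering), E[R] = 2*n_A*n_B/(n_A+n_B) + 1 = 2*8*8/16 + 1 = 9.0000.
        Var[R] = 2*n_A*n_B*(2*n_A*n_B - n_A - n_B) / ((n_A+n_B)^2 * (n_A+n_B-1)) = 14336/3840 = 3.7333.
        SD[R] = 1.9322.
Step 4: Continuity-corrected z = (R + 0.5 - E[R]) / SD[R] = (8 + 0.5 - 9.0000) / 1.9322 = -0.2588.
Step 5: Two-sided p-value via normal approximation = 2*(1 - Phi(|z|)) = 0.795809.
Step 6: alpha = 0.1. fail to reject H0.

R = 8, z = -0.2588, p = 0.795809, fail to reject H0.


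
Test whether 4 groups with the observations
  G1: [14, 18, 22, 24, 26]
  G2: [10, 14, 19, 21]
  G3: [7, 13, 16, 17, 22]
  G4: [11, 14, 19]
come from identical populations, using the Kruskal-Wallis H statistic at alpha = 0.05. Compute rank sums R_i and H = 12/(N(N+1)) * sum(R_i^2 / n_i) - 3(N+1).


Step 1: Combine all N = 17 observations and assign midranks.
sorted (value, group, rank): (7,G3,1), (10,G2,2), (11,G4,3), (13,G3,4), (14,G1,6), (14,G2,6), (14,G4,6), (16,G3,8), (17,G3,9), (18,G1,10), (19,G2,11.5), (19,G4,11.5), (21,G2,13), (22,G1,14.5), (22,G3,14.5), (24,G1,16), (26,G1,17)
Step 2: Sum ranks within each group.
R_1 = 63.5 (n_1 = 5)
R_2 = 32.5 (n_2 = 4)
R_3 = 36.5 (n_3 = 5)
R_4 = 20.5 (n_4 = 3)
Step 3: H = 12/(N(N+1)) * sum(R_i^2/n_i) - 3(N+1)
     = 12/(17*18) * (63.5^2/5 + 32.5^2/4 + 36.5^2/5 + 20.5^2/3) - 3*18
     = 0.039216 * 1477.05 - 54
     = 3.923366.
Step 4: Ties present; correction factor C = 1 - 36/(17^3 - 17) = 0.992647. Corrected H = 3.923366 / 0.992647 = 3.952428.
Step 5: Under H0, H ~ chi^2(3); p-value = 0.266647.
Step 6: alpha = 0.05. fail to reject H0.

H = 3.9524, df = 3, p = 0.266647, fail to reject H0.


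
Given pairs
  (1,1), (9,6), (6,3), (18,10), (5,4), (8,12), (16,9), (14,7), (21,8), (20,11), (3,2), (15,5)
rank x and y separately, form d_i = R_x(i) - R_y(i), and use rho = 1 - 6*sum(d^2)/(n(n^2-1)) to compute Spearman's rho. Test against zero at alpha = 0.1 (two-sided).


Step 1: Rank x and y separately (midranks; no ties here).
rank(x): 1->1, 9->6, 6->4, 18->10, 5->3, 8->5, 16->9, 14->7, 21->12, 20->11, 3->2, 15->8
rank(y): 1->1, 6->6, 3->3, 10->10, 4->4, 12->12, 9->9, 7->7, 8->8, 11->11, 2->2, 5->5
Step 2: d_i = R_x(i) - R_y(i); compute d_i^2.
  (1-1)^2=0, (6-6)^2=0, (4-3)^2=1, (10-10)^2=0, (3-4)^2=1, (5-12)^2=49, (9-9)^2=0, (7-7)^2=0, (12-8)^2=16, (11-11)^2=0, (2-2)^2=0, (8-5)^2=9
sum(d^2) = 76.
Step 3: rho = 1 - 6*76 / (12*(12^2 - 1)) = 1 - 456/1716 = 0.734266.
Step 4: Under H0, t = rho * sqrt((n-2)/(1-rho^2)) = 3.4204 ~ t(10).
Step 5: Two-sided p-value from the t-distribution with 10 df = 0.006543.
Step 6: alpha = 0.1. reject H0.

rho = 0.7343, p = 0.006543, reject H0 at alpha = 0.1.


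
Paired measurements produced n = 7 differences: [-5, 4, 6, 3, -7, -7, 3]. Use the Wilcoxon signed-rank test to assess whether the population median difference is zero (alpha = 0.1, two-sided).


Step 1: Drop any zero differences (none here) and take |d_i|.
|d| = [5, 4, 6, 3, 7, 7, 3]
Step 2: Midrank |d_i| (ties get averaged ranks).
ranks: |5|->4, |4|->3, |6|->5, |3|->1.5, |7|->6.5, |7|->6.5, |3|->1.5
Step 3: Attach original signs; sum ranks with positive sign and with negative sign.
W+ = 3 + 5 + 1.5 + 1.5 = 11
W- = 4 + 6.5 + 6.5 = 17
(Check: W+ + W- = 28 should equal n(n+1)/2 = 28.)
Step 4: Test statistic W = min(W+, W-) = 11.
Step 5: Ties in |d|, so use the tie-corrected normal approximation.
        E[W] = n(n+1)/4 = 7*8/4 = 14.
        Tie groups: |d|=3 (t=2), |d|=7 (t=2); sum(t^3 - t) = 12.
        Var[W] = n(n+1)(2n+1)/24 - sum(t^3-t)/48 = 840/24 - 12/48 = 34.75.
        z = (W - E[W]) / sqrt(Var[W]) = (11 - 14) / 5.8949 = -0.5089.
        Two-sided p = 2*Phi(z) = 0.610813.
Step 6: alpha = 0.1. fail to reject H0.

W+ = 11, W- = 17, W = min = 11, p = 0.610813, fail to reject H0.


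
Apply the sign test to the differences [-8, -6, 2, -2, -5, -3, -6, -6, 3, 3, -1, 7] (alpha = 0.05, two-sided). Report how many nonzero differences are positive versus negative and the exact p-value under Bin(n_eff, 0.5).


Step 1: Discard zero differences. Original n = 12; n_eff = number of nonzero differences = 12.
Nonzero differences (with sign): -8, -6, +2, -2, -5, -3, -6, -6, +3, +3, -1, +7
Step 2: Count signs: positive = 4, negative = 8.
Step 3: Under H0: P(positive) = 0.5, so the number of positives S ~ Bin(12, 0.5).
Step 4: Two-sided exact p-value = sum of Bin(12,0.5) probabilities at or below the observed probability = 0.387695.
Step 5: alpha = 0.05. fail to reject H0.

n_eff = 12, pos = 4, neg = 8, p = 0.387695, fail to reject H0.


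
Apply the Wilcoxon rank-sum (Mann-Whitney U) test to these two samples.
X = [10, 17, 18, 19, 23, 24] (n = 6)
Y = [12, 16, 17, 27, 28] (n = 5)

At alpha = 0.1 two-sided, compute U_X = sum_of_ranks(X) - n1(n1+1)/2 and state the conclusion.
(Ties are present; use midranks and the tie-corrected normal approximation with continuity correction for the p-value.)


Step 1: Combine and sort all 11 observations; assign midranks.
sorted (value, group): (10,X), (12,Y), (16,Y), (17,X), (17,Y), (18,X), (19,X), (23,X), (24,X), (27,Y), (28,Y)
ranks: 10->1, 12->2, 16->3, 17->4.5, 17->4.5, 18->6, 19->7, 23->8, 24->9, 27->10, 28->11
Step 2: Rank sum for X: R1 = 1 + 4.5 + 6 + 7 + 8 + 9 = 35.5.
Step 3: U_X = R1 - n1(n1+1)/2 = 35.5 - 6*7/2 = 35.5 - 21 = 14.5.
       U_Y = n1*n2 - U_X = 30 - 14.5 = 15.5.
Step 4: Ties are present, so use the tie-corrected normal approximation (with continuity correction) for the p-value.
Step 5: p-value = 1.000000; compare to alpha = 0.1. fail to reject H0.

U_X = 14.5, p = 1.000000, fail to reject H0 at alpha = 0.1.


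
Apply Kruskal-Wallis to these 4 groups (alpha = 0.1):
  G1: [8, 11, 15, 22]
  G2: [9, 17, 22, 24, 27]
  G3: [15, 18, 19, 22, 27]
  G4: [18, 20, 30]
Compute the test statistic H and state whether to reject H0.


Step 1: Combine all N = 17 observations and assign midranks.
sorted (value, group, rank): (8,G1,1), (9,G2,2), (11,G1,3), (15,G1,4.5), (15,G3,4.5), (17,G2,6), (18,G3,7.5), (18,G4,7.5), (19,G3,9), (20,G4,10), (22,G1,12), (22,G2,12), (22,G3,12), (24,G2,14), (27,G2,15.5), (27,G3,15.5), (30,G4,17)
Step 2: Sum ranks within each group.
R_1 = 20.5 (n_1 = 4)
R_2 = 49.5 (n_2 = 5)
R_3 = 48.5 (n_3 = 5)
R_4 = 34.5 (n_4 = 3)
Step 3: H = 12/(N(N+1)) * sum(R_i^2/n_i) - 3(N+1)
     = 12/(17*18) * (20.5^2/4 + 49.5^2/5 + 48.5^2/5 + 34.5^2/3) - 3*18
     = 0.039216 * 1462.31 - 54
     = 3.345588.
Step 4: Ties present; correction factor C = 1 - 42/(17^3 - 17) = 0.991422. Corrected H = 3.345588 / 0.991422 = 3.374536.
Step 5: Under H0, H ~ chi^2(3); p-value = 0.337403.
Step 6: alpha = 0.1. fail to reject H0.

H = 3.3745, df = 3, p = 0.337403, fail to reject H0.


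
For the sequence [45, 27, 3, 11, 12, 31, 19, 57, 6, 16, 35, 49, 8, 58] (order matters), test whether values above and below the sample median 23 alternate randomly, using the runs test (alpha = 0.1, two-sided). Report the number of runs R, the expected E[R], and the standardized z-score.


Step 1: Compute median = 23; label A = above, B = below.
Labels in order: AABBBABABBAABA  (n_A = 7, n_B = 7)
Step 2: Count runs R = 9.
Step 3: Under H0 (random ordering), E[R] = 2*n_A*n_B/(n_A+n_B) + 1 = 2*7*7/14 + 1 = 8.0000.
        Var[R] = 2*n_A*n_B*(2*n_A*n_B - n_A - n_B) / ((n_A+n_B)^2 * (n_A+n_B-1)) = 8232/2548 = 3.2308.
        SD[R] = 1.7974.
Step 4: Continuity-corrected z = (R - 0.5 - E[R]) / SD[R] = (9 - 0.5 - 8.0000) / 1.7974 = 0.2782.
Step 5: Two-sided p-value via normal approximation = 2*(1 - Phi(|z|)) = 0.780879.
Step 6: alpha = 0.1. fail to reject H0.

R = 9, z = 0.2782, p = 0.780879, fail to reject H0.


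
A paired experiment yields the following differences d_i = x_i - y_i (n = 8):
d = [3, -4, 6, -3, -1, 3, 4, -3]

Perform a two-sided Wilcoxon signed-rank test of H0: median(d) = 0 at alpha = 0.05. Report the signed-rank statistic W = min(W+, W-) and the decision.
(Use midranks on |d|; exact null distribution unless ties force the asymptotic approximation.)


Step 1: Drop any zero differences (none here) and take |d_i|.
|d| = [3, 4, 6, 3, 1, 3, 4, 3]
Step 2: Midrank |d_i| (ties get averaged ranks).
ranks: |3|->3.5, |4|->6.5, |6|->8, |3|->3.5, |1|->1, |3|->3.5, |4|->6.5, |3|->3.5
Step 3: Attach original signs; sum ranks with positive sign and with negative sign.
W+ = 3.5 + 8 + 3.5 + 6.5 = 21.5
W- = 6.5 + 3.5 + 1 + 3.5 = 14.5
(Check: W+ + W- = 36 should equal n(n+1)/2 = 36.)
Step 4: Test statistic W = min(W+, W-) = 14.5.
Step 5: Ties in |d|, so use the tie-corrected normal approximation.
        E[W] = n(n+1)/4 = 8*9/4 = 18.
        Tie groups: |d|=3 (t=4), |d|=4 (t=2); sum(t^3 - t) = 66.
        Var[W] = n(n+1)(2n+1)/24 - sum(t^3-t)/48 = 1224/24 - 66/48 = 49.625.
        z = (W - E[W]) / sqrt(Var[W]) = (14.5 - 18) / 7.0445 = -0.4968.
        Two-sided p = 2*Phi(z) = 0.619301.
Step 6: alpha = 0.05. fail to reject H0.

W+ = 21.5, W- = 14.5, W = min = 14.5, p = 0.619301, fail to reject H0.


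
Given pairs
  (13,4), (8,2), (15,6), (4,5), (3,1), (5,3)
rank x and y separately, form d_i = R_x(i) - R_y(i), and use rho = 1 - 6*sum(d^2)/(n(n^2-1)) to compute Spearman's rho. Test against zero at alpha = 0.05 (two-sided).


Step 1: Rank x and y separately (midranks; no ties here).
rank(x): 13->5, 8->4, 15->6, 4->2, 3->1, 5->3
rank(y): 4->4, 2->2, 6->6, 5->5, 1->1, 3->3
Step 2: d_i = R_x(i) - R_y(i); compute d_i^2.
  (5-4)^2=1, (4-2)^2=4, (6-6)^2=0, (2-5)^2=9, (1-1)^2=0, (3-3)^2=0
sum(d^2) = 14.
Step 3: rho = 1 - 6*14 / (6*(6^2 - 1)) = 1 - 84/210 = 0.600000.
Step 4: Under H0, t = rho * sqrt((n-2)/(1-rho^2)) = 1.5000 ~ t(4).
Step 5: Two-sided p-value from the t-distribution with 4 df = 0.208000.
Step 6: alpha = 0.05. fail to reject H0.

rho = 0.6000, p = 0.208000, fail to reject H0 at alpha = 0.05.


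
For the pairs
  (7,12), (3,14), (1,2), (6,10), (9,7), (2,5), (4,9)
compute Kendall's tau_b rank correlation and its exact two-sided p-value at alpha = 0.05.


Step 1: Enumerate the 21 unordered pairs (i,j) with i<j and classify each by sign(x_j-x_i) * sign(y_j-y_i).
  (1,2):dx=-4,dy=+2->D; (1,3):dx=-6,dy=-10->C; (1,4):dx=-1,dy=-2->C; (1,5):dx=+2,dy=-5->D
  (1,6):dx=-5,dy=-7->C; (1,7):dx=-3,dy=-3->C; (2,3):dx=-2,dy=-12->C; (2,4):dx=+3,dy=-4->D
  (2,5):dx=+6,dy=-7->D; (2,6):dx=-1,dy=-9->C; (2,7):dx=+1,dy=-5->D; (3,4):dx=+5,dy=+8->C
  (3,5):dx=+8,dy=+5->C; (3,6):dx=+1,dy=+3->C; (3,7):dx=+3,dy=+7->C; (4,5):dx=+3,dy=-3->D
  (4,6):dx=-4,dy=-5->C; (4,7):dx=-2,dy=-1->C; (5,6):dx=-7,dy=-2->C; (5,7):dx=-5,dy=+2->D
  (6,7):dx=+2,dy=+4->C
Step 2: C = 14, D = 7, total pairs = 21.
Step 3: tau = (C - D)/(n(n-1)/2) = (14 - 7)/21 = 0.333333.
Step 4: Exact two-sided p-value (enumerate n! = 5040 permutations of y under H0): p = 0.381349.
Step 5: alpha = 0.05. fail to reject H0.

tau_b = 0.3333 (C=14, D=7), p = 0.381349, fail to reject H0.


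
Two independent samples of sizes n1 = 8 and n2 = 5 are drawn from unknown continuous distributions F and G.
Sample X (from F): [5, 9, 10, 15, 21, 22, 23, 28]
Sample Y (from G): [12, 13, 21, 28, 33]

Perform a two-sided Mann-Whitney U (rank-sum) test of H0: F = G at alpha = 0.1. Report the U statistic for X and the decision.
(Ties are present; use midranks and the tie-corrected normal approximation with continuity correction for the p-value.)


Step 1: Combine and sort all 13 observations; assign midranks.
sorted (value, group): (5,X), (9,X), (10,X), (12,Y), (13,Y), (15,X), (21,X), (21,Y), (22,X), (23,X), (28,X), (28,Y), (33,Y)
ranks: 5->1, 9->2, 10->3, 12->4, 13->5, 15->6, 21->7.5, 21->7.5, 22->9, 23->10, 28->11.5, 28->11.5, 33->13
Step 2: Rank sum for X: R1 = 1 + 2 + 3 + 6 + 7.5 + 9 + 10 + 11.5 = 50.
Step 3: U_X = R1 - n1(n1+1)/2 = 50 - 8*9/2 = 50 - 36 = 14.
       U_Y = n1*n2 - U_X = 40 - 14 = 26.
Step 4: Ties are present, so use the tie-corrected normal approximation (with continuity correction) for the p-value.
Step 5: p-value = 0.419471; compare to alpha = 0.1. fail to reject H0.

U_X = 14, p = 0.419471, fail to reject H0 at alpha = 0.1.


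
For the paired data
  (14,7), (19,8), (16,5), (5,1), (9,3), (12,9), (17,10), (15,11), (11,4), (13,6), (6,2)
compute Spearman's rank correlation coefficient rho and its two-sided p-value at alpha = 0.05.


Step 1: Rank x and y separately (midranks; no ties here).
rank(x): 14->7, 19->11, 16->9, 5->1, 9->3, 12->5, 17->10, 15->8, 11->4, 13->6, 6->2
rank(y): 7->7, 8->8, 5->5, 1->1, 3->3, 9->9, 10->10, 11->11, 4->4, 6->6, 2->2
Step 2: d_i = R_x(i) - R_y(i); compute d_i^2.
  (7-7)^2=0, (11-8)^2=9, (9-5)^2=16, (1-1)^2=0, (3-3)^2=0, (5-9)^2=16, (10-10)^2=0, (8-11)^2=9, (4-4)^2=0, (6-6)^2=0, (2-2)^2=0
sum(d^2) = 50.
Step 3: rho = 1 - 6*50 / (11*(11^2 - 1)) = 1 - 300/1320 = 0.772727.
Step 4: Under H0, t = rho * sqrt((n-2)/(1-rho^2)) = 3.6522 ~ t(9).
Step 5: Two-sided p-value from the t-distribution with 9 df = 0.005299.
Step 6: alpha = 0.05. reject H0.

rho = 0.7727, p = 0.005299, reject H0 at alpha = 0.05.


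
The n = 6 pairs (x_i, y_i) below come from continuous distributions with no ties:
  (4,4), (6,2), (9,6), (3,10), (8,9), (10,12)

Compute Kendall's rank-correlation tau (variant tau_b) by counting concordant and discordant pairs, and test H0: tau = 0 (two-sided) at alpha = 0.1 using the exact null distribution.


Step 1: Enumerate the 15 unordered pairs (i,j) with i<j and classify each by sign(x_j-x_i) * sign(y_j-y_i).
  (1,2):dx=+2,dy=-2->D; (1,3):dx=+5,dy=+2->C; (1,4):dx=-1,dy=+6->D; (1,5):dx=+4,dy=+5->C
  (1,6):dx=+6,dy=+8->C; (2,3):dx=+3,dy=+4->C; (2,4):dx=-3,dy=+8->D; (2,5):dx=+2,dy=+7->C
  (2,6):dx=+4,dy=+10->C; (3,4):dx=-6,dy=+4->D; (3,5):dx=-1,dy=+3->D; (3,6):dx=+1,dy=+6->C
  (4,5):dx=+5,dy=-1->D; (4,6):dx=+7,dy=+2->C; (5,6):dx=+2,dy=+3->C
Step 2: C = 9, D = 6, total pairs = 15.
Step 3: tau = (C - D)/(n(n-1)/2) = (9 - 6)/15 = 0.200000.
Step 4: Exact two-sided p-value (enumerate n! = 720 permutations of y under H0): p = 0.719444.
Step 5: alpha = 0.1. fail to reject H0.

tau_b = 0.2000 (C=9, D=6), p = 0.719444, fail to reject H0.


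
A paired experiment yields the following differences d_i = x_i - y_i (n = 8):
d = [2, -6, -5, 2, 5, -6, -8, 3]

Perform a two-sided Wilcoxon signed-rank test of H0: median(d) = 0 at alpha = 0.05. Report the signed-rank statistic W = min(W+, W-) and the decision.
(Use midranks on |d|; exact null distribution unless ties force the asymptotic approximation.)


Step 1: Drop any zero differences (none here) and take |d_i|.
|d| = [2, 6, 5, 2, 5, 6, 8, 3]
Step 2: Midrank |d_i| (ties get averaged ranks).
ranks: |2|->1.5, |6|->6.5, |5|->4.5, |2|->1.5, |5|->4.5, |6|->6.5, |8|->8, |3|->3
Step 3: Attach original signs; sum ranks with positive sign and with negative sign.
W+ = 1.5 + 1.5 + 4.5 + 3 = 10.5
W- = 6.5 + 4.5 + 6.5 + 8 = 25.5
(Check: W+ + W- = 36 should equal n(n+1)/2 = 36.)
Step 4: Test statistic W = min(W+, W-) = 10.5.
Step 5: Ties in |d|, so use the tie-corrected normal approximation.
        E[W] = n(n+1)/4 = 8*9/4 = 18.
        Tie groups: |d|=2 (t=2), |d|=5 (t=2), |d|=6 (t=2); sum(t^3 - t) = 18.
        Var[W] = n(n+1)(2n+1)/24 - sum(t^3-t)/48 = 1224/24 - 18/48 = 50.625.
        z = (W - E[W]) / sqrt(Var[W]) = (10.5 - 18) / 7.1151 = -1.0541.
        Two-sided p = 2*Phi(z) = 0.291841.
Step 6: alpha = 0.05. fail to reject H0.

W+ = 10.5, W- = 25.5, W = min = 10.5, p = 0.291841, fail to reject H0.


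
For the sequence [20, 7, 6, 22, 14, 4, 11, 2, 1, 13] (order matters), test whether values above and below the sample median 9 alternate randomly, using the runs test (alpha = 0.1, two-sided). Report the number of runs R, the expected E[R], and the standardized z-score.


Step 1: Compute median = 9; label A = above, B = below.
Labels in order: ABBAABABBA  (n_A = 5, n_B = 5)
Step 2: Count runs R = 7.
Step 3: Under H0 (random ordering), E[R] = 2*n_A*n_B/(n_A+n_B) + 1 = 2*5*5/10 + 1 = 6.0000.
        Var[R] = 2*n_A*n_B*(2*n_A*n_B - n_A - n_B) / ((n_A+n_B)^2 * (n_A+n_B-1)) = 2000/900 = 2.2222.
        SD[R] = 1.4907.
Step 4: Continuity-corrected z = (R - 0.5 - E[R]) / SD[R] = (7 - 0.5 - 6.0000) / 1.4907 = 0.3354.
Step 5: Two-sided p-value via normal approximation = 2*(1 - Phi(|z|)) = 0.737316.
Step 6: alpha = 0.1. fail to reject H0.

R = 7, z = 0.3354, p = 0.737316, fail to reject H0.


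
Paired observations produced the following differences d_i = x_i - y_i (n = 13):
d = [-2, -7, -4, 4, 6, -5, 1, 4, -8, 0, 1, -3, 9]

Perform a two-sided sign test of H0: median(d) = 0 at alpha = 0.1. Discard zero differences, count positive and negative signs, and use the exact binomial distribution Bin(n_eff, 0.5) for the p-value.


Step 1: Discard zero differences. Original n = 13; n_eff = number of nonzero differences = 12.
Nonzero differences (with sign): -2, -7, -4, +4, +6, -5, +1, +4, -8, +1, -3, +9
Step 2: Count signs: positive = 6, negative = 6.
Step 3: Under H0: P(positive) = 0.5, so the number of positives S ~ Bin(12, 0.5).
Step 4: Two-sided exact p-value = sum of Bin(12,0.5) probabilities at or below the observed probability = 1.000000.
Step 5: alpha = 0.1. fail to reject H0.

n_eff = 12, pos = 6, neg = 6, p = 1.000000, fail to reject H0.


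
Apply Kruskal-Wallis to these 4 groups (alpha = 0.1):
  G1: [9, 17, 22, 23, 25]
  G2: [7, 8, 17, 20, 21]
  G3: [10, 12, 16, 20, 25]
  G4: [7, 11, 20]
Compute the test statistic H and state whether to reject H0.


Step 1: Combine all N = 18 observations and assign midranks.
sorted (value, group, rank): (7,G2,1.5), (7,G4,1.5), (8,G2,3), (9,G1,4), (10,G3,5), (11,G4,6), (12,G3,7), (16,G3,8), (17,G1,9.5), (17,G2,9.5), (20,G2,12), (20,G3,12), (20,G4,12), (21,G2,14), (22,G1,15), (23,G1,16), (25,G1,17.5), (25,G3,17.5)
Step 2: Sum ranks within each group.
R_1 = 62 (n_1 = 5)
R_2 = 40 (n_2 = 5)
R_3 = 49.5 (n_3 = 5)
R_4 = 19.5 (n_4 = 3)
Step 3: H = 12/(N(N+1)) * sum(R_i^2/n_i) - 3(N+1)
     = 12/(18*19) * (62^2/5 + 40^2/5 + 49.5^2/5 + 19.5^2/3) - 3*19
     = 0.035088 * 1705.6 - 57
     = 2.845614.
Step 4: Ties present; correction factor C = 1 - 42/(18^3 - 18) = 0.992776. Corrected H = 2.845614 / 0.992776 = 2.866320.
Step 5: Under H0, H ~ chi^2(3); p-value = 0.412698.
Step 6: alpha = 0.1. fail to reject H0.

H = 2.8663, df = 3, p = 0.412698, fail to reject H0.


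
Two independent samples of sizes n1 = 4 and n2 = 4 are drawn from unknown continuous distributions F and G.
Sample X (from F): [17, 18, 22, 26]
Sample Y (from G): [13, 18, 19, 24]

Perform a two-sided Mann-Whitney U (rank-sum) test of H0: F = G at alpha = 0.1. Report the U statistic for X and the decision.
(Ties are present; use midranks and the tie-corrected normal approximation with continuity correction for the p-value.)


Step 1: Combine and sort all 8 observations; assign midranks.
sorted (value, group): (13,Y), (17,X), (18,X), (18,Y), (19,Y), (22,X), (24,Y), (26,X)
ranks: 13->1, 17->2, 18->3.5, 18->3.5, 19->5, 22->6, 24->7, 26->8
Step 2: Rank sum for X: R1 = 2 + 3.5 + 6 + 8 = 19.5.
Step 3: U_X = R1 - n1(n1+1)/2 = 19.5 - 4*5/2 = 19.5 - 10 = 9.5.
       U_Y = n1*n2 - U_X = 16 - 9.5 = 6.5.
Step 4: Ties are present, so use the tie-corrected normal approximation (with continuity correction) for the p-value.
Step 5: p-value = 0.771503; compare to alpha = 0.1. fail to reject H0.

U_X = 9.5, p = 0.771503, fail to reject H0 at alpha = 0.1.


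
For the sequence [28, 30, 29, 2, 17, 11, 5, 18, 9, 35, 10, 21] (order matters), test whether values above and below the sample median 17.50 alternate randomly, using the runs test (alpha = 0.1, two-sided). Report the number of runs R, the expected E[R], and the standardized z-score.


Step 1: Compute median = 17.50; label A = above, B = below.
Labels in order: AAABBBBABABA  (n_A = 6, n_B = 6)
Step 2: Count runs R = 7.
Step 3: Under H0 (random ordering), E[R] = 2*n_A*n_B/(n_A+n_B) + 1 = 2*6*6/12 + 1 = 7.0000.
        Var[R] = 2*n_A*n_B*(2*n_A*n_B - n_A - n_B) / ((n_A+n_B)^2 * (n_A+n_B-1)) = 4320/1584 = 2.7273.
        SD[R] = 1.6514.
Step 4: R = E[R], so z = 0 with no continuity correction.
Step 5: Two-sided p-value via normal approximation = 2*(1 - Phi(|z|)) = 1.000000.
Step 6: alpha = 0.1. fail to reject H0.

R = 7, z = 0.0000, p = 1.000000, fail to reject H0.


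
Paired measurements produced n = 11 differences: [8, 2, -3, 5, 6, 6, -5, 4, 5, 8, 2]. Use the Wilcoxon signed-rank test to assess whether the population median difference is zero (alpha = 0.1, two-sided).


Step 1: Drop any zero differences (none here) and take |d_i|.
|d| = [8, 2, 3, 5, 6, 6, 5, 4, 5, 8, 2]
Step 2: Midrank |d_i| (ties get averaged ranks).
ranks: |8|->10.5, |2|->1.5, |3|->3, |5|->6, |6|->8.5, |6|->8.5, |5|->6, |4|->4, |5|->6, |8|->10.5, |2|->1.5
Step 3: Attach original signs; sum ranks with positive sign and with negative sign.
W+ = 10.5 + 1.5 + 6 + 8.5 + 8.5 + 4 + 6 + 10.5 + 1.5 = 57
W- = 3 + 6 = 9
(Check: W+ + W- = 66 should equal n(n+1)/2 = 66.)
Step 4: Test statistic W = min(W+, W-) = 9.
Step 5: Ties in |d|, so use the tie-corrected normal approximation.
        E[W] = n(n+1)/4 = 11*12/4 = 33.
        Tie groups: |d|=2 (t=2), |d|=5 (t=3), |d|=6 (t=2), |d|=8 (t=2); sum(t^3 - t) = 42.
        Var[W] = n(n+1)(2n+1)/24 - sum(t^3-t)/48 = 3036/24 - 42/48 = 125.625.
        z = (W - E[W]) / sqrt(Var[W]) = (9 - 33) / 11.2083 = -2.1413.
        Two-sided p = 2*Phi(z) = 0.032252.
Step 6: alpha = 0.1. reject H0.

W+ = 57, W- = 9, W = min = 9, p = 0.032252, reject H0.


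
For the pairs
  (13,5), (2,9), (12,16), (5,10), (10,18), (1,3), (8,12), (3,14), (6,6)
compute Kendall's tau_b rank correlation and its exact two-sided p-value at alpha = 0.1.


Step 1: Enumerate the 36 unordered pairs (i,j) with i<j and classify each by sign(x_j-x_i) * sign(y_j-y_i).
  (1,2):dx=-11,dy=+4->D; (1,3):dx=-1,dy=+11->D; (1,4):dx=-8,dy=+5->D; (1,5):dx=-3,dy=+13->D
  (1,6):dx=-12,dy=-2->C; (1,7):dx=-5,dy=+7->D; (1,8):dx=-10,dy=+9->D; (1,9):dx=-7,dy=+1->D
  (2,3):dx=+10,dy=+7->C; (2,4):dx=+3,dy=+1->C; (2,5):dx=+8,dy=+9->C; (2,6):dx=-1,dy=-6->C
  (2,7):dx=+6,dy=+3->C; (2,8):dx=+1,dy=+5->C; (2,9):dx=+4,dy=-3->D; (3,4):dx=-7,dy=-6->C
  (3,5):dx=-2,dy=+2->D; (3,6):dx=-11,dy=-13->C; (3,7):dx=-4,dy=-4->C; (3,8):dx=-9,dy=-2->C
  (3,9):dx=-6,dy=-10->C; (4,5):dx=+5,dy=+8->C; (4,6):dx=-4,dy=-7->C; (4,7):dx=+3,dy=+2->C
  (4,8):dx=-2,dy=+4->D; (4,9):dx=+1,dy=-4->D; (5,6):dx=-9,dy=-15->C; (5,7):dx=-2,dy=-6->C
  (5,8):dx=-7,dy=-4->C; (5,9):dx=-4,dy=-12->C; (6,7):dx=+7,dy=+9->C; (6,8):dx=+2,dy=+11->C
  (6,9):dx=+5,dy=+3->C; (7,8):dx=-5,dy=+2->D; (7,9):dx=-2,dy=-6->C; (8,9):dx=+3,dy=-8->D
Step 2: C = 23, D = 13, total pairs = 36.
Step 3: tau = (C - D)/(n(n-1)/2) = (23 - 13)/36 = 0.277778.
Step 4: Exact two-sided p-value (enumerate n! = 362880 permutations of y under H0): p = 0.358488.
Step 5: alpha = 0.1. fail to reject H0.

tau_b = 0.2778 (C=23, D=13), p = 0.358488, fail to reject H0.


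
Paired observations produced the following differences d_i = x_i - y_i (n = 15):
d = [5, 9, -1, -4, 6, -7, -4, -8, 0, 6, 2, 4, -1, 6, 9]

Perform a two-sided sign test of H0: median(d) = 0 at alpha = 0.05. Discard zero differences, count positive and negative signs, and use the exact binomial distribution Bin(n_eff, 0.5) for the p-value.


Step 1: Discard zero differences. Original n = 15; n_eff = number of nonzero differences = 14.
Nonzero differences (with sign): +5, +9, -1, -4, +6, -7, -4, -8, +6, +2, +4, -1, +6, +9
Step 2: Count signs: positive = 8, negative = 6.
Step 3: Under H0: P(positive) = 0.5, so the number of positives S ~ Bin(14, 0.5).
Step 4: Two-sided exact p-value = sum of Bin(14,0.5) probabilities at or below the observed probability = 0.790527.
Step 5: alpha = 0.05. fail to reject H0.

n_eff = 14, pos = 8, neg = 6, p = 0.790527, fail to reject H0.


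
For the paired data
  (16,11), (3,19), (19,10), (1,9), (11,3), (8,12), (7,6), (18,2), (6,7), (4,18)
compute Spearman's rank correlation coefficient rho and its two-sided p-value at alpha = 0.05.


Step 1: Rank x and y separately (midranks; no ties here).
rank(x): 16->8, 3->2, 19->10, 1->1, 11->7, 8->6, 7->5, 18->9, 6->4, 4->3
rank(y): 11->7, 19->10, 10->6, 9->5, 3->2, 12->8, 6->3, 2->1, 7->4, 18->9
Step 2: d_i = R_x(i) - R_y(i); compute d_i^2.
  (8-7)^2=1, (2-10)^2=64, (10-6)^2=16, (1-5)^2=16, (7-2)^2=25, (6-8)^2=4, (5-3)^2=4, (9-1)^2=64, (4-4)^2=0, (3-9)^2=36
sum(d^2) = 230.
Step 3: rho = 1 - 6*230 / (10*(10^2 - 1)) = 1 - 1380/990 = -0.393939.
Step 4: Under H0, t = rho * sqrt((n-2)/(1-rho^2)) = -1.2123 ~ t(8).
Step 5: Two-sided p-value from the t-distribution with 8 df = 0.259998.
Step 6: alpha = 0.05. fail to reject H0.

rho = -0.3939, p = 0.259998, fail to reject H0 at alpha = 0.05.


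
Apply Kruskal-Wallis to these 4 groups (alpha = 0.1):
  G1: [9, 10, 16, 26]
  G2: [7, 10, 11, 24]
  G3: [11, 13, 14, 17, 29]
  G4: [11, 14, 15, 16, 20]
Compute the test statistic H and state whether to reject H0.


Step 1: Combine all N = 18 observations and assign midranks.
sorted (value, group, rank): (7,G2,1), (9,G1,2), (10,G1,3.5), (10,G2,3.5), (11,G2,6), (11,G3,6), (11,G4,6), (13,G3,8), (14,G3,9.5), (14,G4,9.5), (15,G4,11), (16,G1,12.5), (16,G4,12.5), (17,G3,14), (20,G4,15), (24,G2,16), (26,G1,17), (29,G3,18)
Step 2: Sum ranks within each group.
R_1 = 35 (n_1 = 4)
R_2 = 26.5 (n_2 = 4)
R_3 = 55.5 (n_3 = 5)
R_4 = 54 (n_4 = 5)
Step 3: H = 12/(N(N+1)) * sum(R_i^2/n_i) - 3(N+1)
     = 12/(18*19) * (35^2/4 + 26.5^2/4 + 55.5^2/5 + 54^2/5) - 3*19
     = 0.035088 * 1681.06 - 57
     = 1.984649.
Step 4: Ties present; correction factor C = 1 - 42/(18^3 - 18) = 0.992776. Corrected H = 1.984649 / 0.992776 = 1.999090.
Step 5: Under H0, H ~ chi^2(3); p-value = 0.572596.
Step 6: alpha = 0.1. fail to reject H0.

H = 1.9991, df = 3, p = 0.572596, fail to reject H0.


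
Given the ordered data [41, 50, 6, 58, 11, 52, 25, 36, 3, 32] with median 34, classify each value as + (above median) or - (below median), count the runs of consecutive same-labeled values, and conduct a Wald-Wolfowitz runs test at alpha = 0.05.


Step 1: Compute median = 34; label A = above, B = below.
Labels in order: AABABABABB  (n_A = 5, n_B = 5)
Step 2: Count runs R = 8.
Step 3: Under H0 (random ordering), E[R] = 2*n_A*n_B/(n_A+n_B) + 1 = 2*5*5/10 + 1 = 6.0000.
        Var[R] = 2*n_A*n_B*(2*n_A*n_B - n_A - n_B) / ((n_A+n_B)^2 * (n_A+n_B-1)) = 2000/900 = 2.2222.
        SD[R] = 1.4907.
Step 4: Continuity-corrected z = (R - 0.5 - E[R]) / SD[R] = (8 - 0.5 - 6.0000) / 1.4907 = 1.0062.
Step 5: Two-sided p-value via normal approximation = 2*(1 - Phi(|z|)) = 0.314305.
Step 6: alpha = 0.05. fail to reject H0.

R = 8, z = 1.0062, p = 0.314305, fail to reject H0.


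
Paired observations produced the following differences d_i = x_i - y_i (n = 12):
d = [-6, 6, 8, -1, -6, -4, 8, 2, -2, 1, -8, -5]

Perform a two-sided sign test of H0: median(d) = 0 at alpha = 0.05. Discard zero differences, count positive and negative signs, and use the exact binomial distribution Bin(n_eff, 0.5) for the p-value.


Step 1: Discard zero differences. Original n = 12; n_eff = number of nonzero differences = 12.
Nonzero differences (with sign): -6, +6, +8, -1, -6, -4, +8, +2, -2, +1, -8, -5
Step 2: Count signs: positive = 5, negative = 7.
Step 3: Under H0: P(positive) = 0.5, so the number of positives S ~ Bin(12, 0.5).
Step 4: Two-sided exact p-value = sum of Bin(12,0.5) probabilities at or below the observed probability = 0.774414.
Step 5: alpha = 0.05. fail to reject H0.

n_eff = 12, pos = 5, neg = 7, p = 0.774414, fail to reject H0.


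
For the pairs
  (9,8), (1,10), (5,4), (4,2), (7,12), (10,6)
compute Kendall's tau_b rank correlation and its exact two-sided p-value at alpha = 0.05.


Step 1: Enumerate the 15 unordered pairs (i,j) with i<j and classify each by sign(x_j-x_i) * sign(y_j-y_i).
  (1,2):dx=-8,dy=+2->D; (1,3):dx=-4,dy=-4->C; (1,4):dx=-5,dy=-6->C; (1,5):dx=-2,dy=+4->D
  (1,6):dx=+1,dy=-2->D; (2,3):dx=+4,dy=-6->D; (2,4):dx=+3,dy=-8->D; (2,5):dx=+6,dy=+2->C
  (2,6):dx=+9,dy=-4->D; (3,4):dx=-1,dy=-2->C; (3,5):dx=+2,dy=+8->C; (3,6):dx=+5,dy=+2->C
  (4,5):dx=+3,dy=+10->C; (4,6):dx=+6,dy=+4->C; (5,6):dx=+3,dy=-6->D
Step 2: C = 8, D = 7, total pairs = 15.
Step 3: tau = (C - D)/(n(n-1)/2) = (8 - 7)/15 = 0.066667.
Step 4: Exact two-sided p-value (enumerate n! = 720 permutations of y under H0): p = 1.000000.
Step 5: alpha = 0.05. fail to reject H0.

tau_b = 0.0667 (C=8, D=7), p = 1.000000, fail to reject H0.


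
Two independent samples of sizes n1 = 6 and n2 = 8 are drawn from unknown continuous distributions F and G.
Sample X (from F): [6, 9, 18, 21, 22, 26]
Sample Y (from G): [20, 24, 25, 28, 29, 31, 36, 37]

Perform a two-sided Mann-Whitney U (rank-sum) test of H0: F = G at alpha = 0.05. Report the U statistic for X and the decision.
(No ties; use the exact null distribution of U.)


Step 1: Combine and sort all 14 observations; assign midranks.
sorted (value, group): (6,X), (9,X), (18,X), (20,Y), (21,X), (22,X), (24,Y), (25,Y), (26,X), (28,Y), (29,Y), (31,Y), (36,Y), (37,Y)
ranks: 6->1, 9->2, 18->3, 20->4, 21->5, 22->6, 24->7, 25->8, 26->9, 28->10, 29->11, 31->12, 36->13, 37->14
Step 2: Rank sum for X: R1 = 1 + 2 + 3 + 5 + 6 + 9 = 26.
Step 3: U_X = R1 - n1(n1+1)/2 = 26 - 6*7/2 = 26 - 21 = 5.
       U_Y = n1*n2 - U_X = 48 - 5 = 43.
Step 4: No ties, so the exact null distribution of U (based on enumerating the C(14,6) = 3003 equally likely rank assignments) gives the two-sided p-value.
Step 5: p-value = 0.012654; compare to alpha = 0.05. reject H0.

U_X = 5, p = 0.012654, reject H0 at alpha = 0.05.


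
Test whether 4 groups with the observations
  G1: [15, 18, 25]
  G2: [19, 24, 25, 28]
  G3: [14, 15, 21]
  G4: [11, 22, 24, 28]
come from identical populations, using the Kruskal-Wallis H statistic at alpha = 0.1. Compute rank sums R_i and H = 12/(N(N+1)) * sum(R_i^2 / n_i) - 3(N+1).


Step 1: Combine all N = 14 observations and assign midranks.
sorted (value, group, rank): (11,G4,1), (14,G3,2), (15,G1,3.5), (15,G3,3.5), (18,G1,5), (19,G2,6), (21,G3,7), (22,G4,8), (24,G2,9.5), (24,G4,9.5), (25,G1,11.5), (25,G2,11.5), (28,G2,13.5), (28,G4,13.5)
Step 2: Sum ranks within each group.
R_1 = 20 (n_1 = 3)
R_2 = 40.5 (n_2 = 4)
R_3 = 12.5 (n_3 = 3)
R_4 = 32 (n_4 = 4)
Step 3: H = 12/(N(N+1)) * sum(R_i^2/n_i) - 3(N+1)
     = 12/(14*15) * (20^2/3 + 40.5^2/4 + 12.5^2/3 + 32^2/4) - 3*15
     = 0.057143 * 851.479 - 45
     = 3.655952.
Step 4: Ties present; correction factor C = 1 - 24/(14^3 - 14) = 0.991209. Corrected H = 3.655952 / 0.991209 = 3.688378.
Step 5: Under H0, H ~ chi^2(3); p-value = 0.297139.
Step 6: alpha = 0.1. fail to reject H0.

H = 3.6884, df = 3, p = 0.297139, fail to reject H0.
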